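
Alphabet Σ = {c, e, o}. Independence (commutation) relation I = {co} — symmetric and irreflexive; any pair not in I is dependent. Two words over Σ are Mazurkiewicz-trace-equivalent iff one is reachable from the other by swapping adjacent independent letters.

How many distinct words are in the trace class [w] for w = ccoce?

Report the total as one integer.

4

#0=c has no predecessor
#1=c depends on [0:c]
#2=o has no predecessor
#3=c depends on [1:c]
#4=e depends on [2:o, 3:c]
sources: [0:c, 2:o]
N(rest) = Σ N(rest − s) over sources s of rest; N(one piece) = 1:
  size 1 → [4]=1
  size 2 → [2,4]=1  [3,4]=1
  size 3 → [1,3,4]=1  [2,3,4]=2
  first=0(c) contributes 3
  first=2(o) contributes 1
|[w]| = 4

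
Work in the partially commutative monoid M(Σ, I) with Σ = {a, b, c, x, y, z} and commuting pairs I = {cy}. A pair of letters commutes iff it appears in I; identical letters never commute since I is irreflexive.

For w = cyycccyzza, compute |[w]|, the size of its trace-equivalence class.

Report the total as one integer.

piece 0:c — minimal
piece 1:y — minimal
piece 2:y rests on {1:y}
piece 3:c rests on {0:c}
piece 4:c rests on {3:c}
piece 5:c rests on {4:c}
piece 6:y rests on {2:y}
piece 7:z rests on {5:c, 6:y}
piece 8:z rests on {7:z}
piece 9:a rests on {8:z}
minimal pieces: {0:c, 1:y}
ways to finish when only these pieces remain (= sum over removing one remaining piece with nothing left below it):
  1 left: {9}→1
  2 left: {8,9}→1
  3 left: {7,8,9}→1
  4 left: {5,7,8,9}→1  {6,7,8,9}→1
  5 left: {2,6,7,8,9}→1  {4,5,7,8,9}→1  {5,6,7,8,9}→2
  6 left: {1,2,6,7,8,9}→1  {2,5,6,7,8,9}→3  {3,4,5,7,8,9}→1  {4,5,6,7,8,9}→3
  7 left: {0,3,4,5,7,8,9}→1  {1,2,5,6,7,8,9}→4  {2,4,5,6,7,8,9}→6  {3,4,5,6,7,8,9}→4
  8 left: {0,3,4,5,6,7,8,9}→5  {1,2,4,5,6,7,8,9}→10  {2,3,4,5,6,7,8,9}→10
  placing 0:c first → 20 extensions
  placing 1:y first → 15 extensions
total linear extensions = 35

35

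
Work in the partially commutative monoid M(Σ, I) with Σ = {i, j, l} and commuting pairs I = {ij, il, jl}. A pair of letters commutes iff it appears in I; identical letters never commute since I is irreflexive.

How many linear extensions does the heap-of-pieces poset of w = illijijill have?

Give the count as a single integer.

piece 0:i — minimal
piece 1:l — minimal
piece 2:l rests on {1:l}
piece 3:i rests on {0:i}
piece 4:j — minimal
piece 5:i rests on {3:i}
piece 6:j rests on {4:j}
piece 7:i rests on {5:i}
piece 8:l rests on {2:l}
piece 9:l rests on {8:l}
minimal pieces: {0:i, 1:l, 4:j}
ways to finish when only these pieces remain (= sum over removing one remaining piece with nothing left below it):
  1 left: {6}→1  {7}→1  {9}→1
  2 left: {4,6}→1  {5,7}→1  {6,7}→2  {6,9}→2  {7,9}→2  {8,9}→1
  3 left: {2,8,9}→1  {3,5,7}→1  {4,6,7}→3  {4,6,9}→3  {5,6,7}→3  {5,7,9}→3  {6,7,9}→6  {6,8,9}→3  {7,8,9}→3
  4 left: {0,3,5,7}→1  {1,2,8,9}→1  {2,6,8,9}→4  {2,7,8,9}→4  {3,5,6,7}→4  {3,5,7,9}→4  {4,5,6,7}→6  {4,6,7,9}→12  {4,6,8,9}→6  {5,6,7,9}→12  {5,7,8,9}→6  {6,7,8,9}→12
  5 left: {0,3,5,6,7}→5  {0,3,5,7,9}→5  {1,2,6,8,9}→5  {1,2,7,8,9}→5  {2,4,6,8,9}→10  {2,5,7,8,9}→10  {2,6,7,8,9}→20  {3,4,5,6,7}→10  {3,5,6,7,9}→20  {3,5,7,8,9}→10  {4,5,6,7,9}→30  {4,6,7,8,9}→30  {5,6,7,8,9}→30
  6 left: {0,3,4,5,6,7}→15  {0,3,5,6,7,9}→30  {0,3,5,7,8,9}→15  {1,2,4,6,8,9}→15  {1,2,5,7,8,9}→15  {1,2,6,7,8,9}→30  {2,3,5,7,8,9}→20  {2,4,6,7,8,9}→60  {2,5,6,7,8,9}→60  {3,4,5,6,7,9}→60  {3,5,6,7,8,9}→60  {4,5,6,7,8,9}→90
  7 left: {0,2,3,5,7,8,9}→35  {0,3,4,5,6,7,9}→105  {0,3,5,6,7,8,9}→105  {1,2,3,5,7,8,9}→35  {1,2,4,6,7,8,9}→105  {1,2,5,6,7,8,9}→105  {2,3,5,6,7,8,9}→140  {2,4,5,6,7,8,9}→210  {3,4,5,6,7,8,9}→210
  8 left: {0,1,2,3,5,7,8,9}→70  {0,2,3,5,6,7,8,9}→280  {0,3,4,5,6,7,8,9}→420  {1,2,3,5,6,7,8,9}→280  {1,2,4,5,6,7,8,9}→420  {2,3,4,5,6,7,8,9}→560
  placing 0:i first → 1260 extensions
  placing 1:l first → 1260 extensions
  placing 4:j first → 630 extensions
total linear extensions = 3150

3150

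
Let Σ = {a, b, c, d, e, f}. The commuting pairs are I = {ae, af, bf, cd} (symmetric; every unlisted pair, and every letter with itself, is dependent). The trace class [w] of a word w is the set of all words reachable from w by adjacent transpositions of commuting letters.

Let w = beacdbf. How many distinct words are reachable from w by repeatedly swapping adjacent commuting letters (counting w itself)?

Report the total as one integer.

8

0(b) covers ∅
1(e) covers 0:b
2(a) covers 0:b
3(c) covers 1:e, 2:a
4(d) covers 1:e, 2:a
5(b) covers 3:c, 4:d
6(f) covers 3:c, 4:d
floor of heap: 0:b
completions by unplaced set U, small U first (add the entries for U minus each lowest piece of U):
  |U|=1: {5}:1  {6}:1
  |U|=2: {5,6}:2
  |U|=3: {3,5,6}:2  {4,5,6}:2
  |U|=4: {3,4,5,6}:4
  |U|=5: {1,3,4,5,6}:4  {2,3,4,5,6}:4
  start at 0(b): 8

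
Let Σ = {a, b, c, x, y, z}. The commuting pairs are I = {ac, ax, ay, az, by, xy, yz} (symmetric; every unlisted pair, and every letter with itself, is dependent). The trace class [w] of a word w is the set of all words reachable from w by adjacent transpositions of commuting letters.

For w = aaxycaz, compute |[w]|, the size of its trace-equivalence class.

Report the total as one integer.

#0=a has no predecessor
#1=a depends on [0:a]
#2=x has no predecessor
#3=y has no predecessor
#4=c depends on [2:x, 3:y]
#5=a depends on [1:a]
#6=z depends on [4:c]
sources: [0:a, 2:x, 3:y]
N(rest) = Σ N(rest − s) over sources s of rest; N(one piece) = 1:
  size 1 → [5]=1  [6]=1
  size 2 → [1,5]=1  [4,6]=1  [5,6]=2
  size 3 → [0,1,5]=1  [1,5,6]=3  [2,4,6]=1  [3,4,6]=1  [4,5,6]=3
  size 4 → [0,1,5,6]=4  [1,4,5,6]=6  [2,3,4,6]=2  [2,4,5,6]=4  [3,4,5,6]=4
  size 5 → [0,1,4,5,6]=10  [1,2,4,5,6]=10  [1,3,4,5,6]=10  [2,3,4,5,6]=10
  first=0(a) contributes 30
  first=2(x) contributes 20
  first=3(y) contributes 20
|[w]| = 70

70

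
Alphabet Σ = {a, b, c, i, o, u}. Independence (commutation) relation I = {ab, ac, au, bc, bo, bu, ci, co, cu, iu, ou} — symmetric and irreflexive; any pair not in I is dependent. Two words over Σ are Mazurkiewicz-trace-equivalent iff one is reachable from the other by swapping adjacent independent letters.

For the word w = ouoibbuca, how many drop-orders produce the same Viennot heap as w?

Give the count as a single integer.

756

#0=o has no predecessor
#1=u has no predecessor
#2=o depends on [0:o]
#3=i depends on [2:o]
#4=b depends on [3:i]
#5=b depends on [4:b]
#6=u depends on [1:u]
#7=c has no predecessor
#8=a depends on [3:i]
sources: [0:o, 1:u, 7:c]
N(rest) = Σ N(rest − s) over sources s of rest; N(one piece) = 1:
  size 1 → [5]=1  [6]=1  [7]=1  [8]=1
  size 2 → [1,6]=1  [4,5]=1  [5,6]=2  [5,7]=2  [5,8]=2  [6,7]=2  [6,8]=2  [7,8]=2
  size 3 → [1,5,6]=3  [1,6,7]=3  [1,6,8]=3  [4,5,6]=3  [4,5,7]=3  [4,5,8]=3  [5,6,7]=6  [5,6,8]=6  [5,7,8]=6  [6,7,8]=6
  size 4 → [1,4,5,6]=6  [1,5,6,7]=12  [1,5,6,8]=12  [1,6,7,8]=12  [3,4,5,8]=3  [4,5,6,7]=12  [4,5,6,8]=12  [4,5,7,8]=12  [5,6,7,8]=24
  size 5 → [1,4,5,6,7]=30  [1,4,5,6,8]=30  [1,5,6,7,8]=60  [2,3,4,5,8]=3  [3,4,5,6,8]=15  [3,4,5,7,8]=15  [4,5,6,7,8]=60
  size 6 → [0,2,3,4,5,8]=3  [1,3,4,5,6,8]=45  [1,4,5,6,7,8]=180  [2,3,4,5,6,8]=18  [2,3,4,5,7,8]=18  [3,4,5,6,7,8]=90
  size 7 → [0,2,3,4,5,6,8]=21  [0,2,3,4,5,7,8]=21  [1,2,3,4,5,6,8]=63  [1,3,4,5,6,7,8]=315  [2,3,4,5,6,7,8]=126
  first=0(o) contributes 504
  first=1(u) contributes 168
  first=7(c) contributes 84
|[w]| = 756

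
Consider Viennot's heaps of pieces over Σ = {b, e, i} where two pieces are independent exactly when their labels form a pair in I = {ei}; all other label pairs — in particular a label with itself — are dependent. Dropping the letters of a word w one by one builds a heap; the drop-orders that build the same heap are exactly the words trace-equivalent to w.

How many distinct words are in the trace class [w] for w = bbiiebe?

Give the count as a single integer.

3

0(b) covers ∅
1(b) covers 0:b
2(i) covers 1:b
3(i) covers 2:i
4(e) covers 1:b
5(b) covers 3:i, 4:e
6(e) covers 5:b
floor of heap: 0:b
completions by unplaced set U, small U first (add the entries for U minus each lowest piece of U):
  |U|=1: {6}:1
  |U|=2: {5,6}:1
  |U|=3: {3,5,6}:1  {4,5,6}:1
  |U|=4: {2,3,5,6}:1  {3,4,5,6}:2
  |U|=5: {2,3,4,5,6}:3
  start at 0(b): 3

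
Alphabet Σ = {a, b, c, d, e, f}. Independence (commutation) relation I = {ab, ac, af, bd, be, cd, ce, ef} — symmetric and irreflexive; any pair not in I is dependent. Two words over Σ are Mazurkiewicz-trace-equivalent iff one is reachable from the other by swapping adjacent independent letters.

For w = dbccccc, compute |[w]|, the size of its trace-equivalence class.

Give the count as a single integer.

0(d) covers ∅
1(b) covers ∅
2(c) covers 1:b
3(c) covers 2:c
4(c) covers 3:c
5(c) covers 4:c
6(c) covers 5:c
floor of heap: 0:d, 1:b
completions by unplaced set U, small U first (add the entries for U minus each lowest piece of U):
  |U|=1: {0}:1  {6}:1
  |U|=2: {0,6}:2  {5,6}:1
  |U|=3: {0,5,6}:3  {4,5,6}:1
  |U|=4: {0,4,5,6}:4  {3,4,5,6}:1
  |U|=5: {0,3,4,5,6}:5  {2,3,4,5,6}:1
  start at 0(d): 1
  start at 1(b): 6
sum over floor = 7

7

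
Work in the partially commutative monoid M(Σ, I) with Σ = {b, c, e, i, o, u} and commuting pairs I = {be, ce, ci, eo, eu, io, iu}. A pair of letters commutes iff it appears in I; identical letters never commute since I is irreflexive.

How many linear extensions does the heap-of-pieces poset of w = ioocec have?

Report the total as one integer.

0(i) covers ∅
1(o) covers ∅
2(o) covers 1:o
3(c) covers 2:o
4(e) covers 0:i
5(c) covers 3:c
floor of heap: 0:i, 1:o
completions by unplaced set U, small U first (add the entries for U minus each lowest piece of U):
  |U|=1: {4}:1  {5}:1
  |U|=2: {0,4}:1  {3,5}:1  {4,5}:2
  |U|=3: {0,4,5}:3  {2,3,5}:1  {3,4,5}:3
  |U|=4: {0,3,4,5}:6  {1,2,3,5}:1  {2,3,4,5}:4
  start at 0(i): 5
  start at 1(o): 10
sum over floor = 15

15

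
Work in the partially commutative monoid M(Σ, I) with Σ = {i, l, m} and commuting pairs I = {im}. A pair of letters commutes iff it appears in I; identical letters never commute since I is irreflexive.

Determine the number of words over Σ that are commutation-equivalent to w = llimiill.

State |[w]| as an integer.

4

piece 0:l — minimal
piece 1:l rests on {0:l}
piece 2:i rests on {1:l}
piece 3:m rests on {1:l}
piece 4:i rests on {2:i}
piece 5:i rests on {4:i}
piece 6:l rests on {3:m, 5:i}
piece 7:l rests on {6:l}
minimal pieces: {0:l}
ways to finish when only these pieces remain (= sum over removing one remaining piece with nothing left below it):
  1 left: {7}→1
  2 left: {6,7}→1
  3 left: {3,6,7}→1  {5,6,7}→1
  4 left: {3,5,6,7}→2  {4,5,6,7}→1
  5 left: {2,4,5,6,7}→1  {3,4,5,6,7}→3
  6 left: {2,3,4,5,6,7}→4
  placing 0:l first → 4 extensions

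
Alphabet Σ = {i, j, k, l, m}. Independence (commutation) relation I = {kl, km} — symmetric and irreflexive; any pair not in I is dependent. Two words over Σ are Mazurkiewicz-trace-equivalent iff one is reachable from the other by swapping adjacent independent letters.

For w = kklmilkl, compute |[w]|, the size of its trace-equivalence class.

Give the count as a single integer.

#0=k has no predecessor
#1=k depends on [0:k]
#2=l has no predecessor
#3=m depends on [2:l]
#4=i depends on [1:k, 3:m]
#5=l depends on [4:i]
#6=k depends on [4:i]
#7=l depends on [5:l]
sources: [0:k, 2:l]
N(rest) = Σ N(rest − s) over sources s of rest; N(one piece) = 1:
  size 1 → [6]=1  [7]=1
  size 2 → [5,7]=1  [6,7]=2
  size 3 → [5,6,7]=3
  size 4 → [4,5,6,7]=3
  size 5 → [1,4,5,6,7]=3  [3,4,5,6,7]=3
  size 6 → [0,1,4,5,6,7]=3  [1,3,4,5,6,7]=6  [2,3,4,5,6,7]=3
  first=0(k) contributes 9
  first=2(l) contributes 9
|[w]| = 18

18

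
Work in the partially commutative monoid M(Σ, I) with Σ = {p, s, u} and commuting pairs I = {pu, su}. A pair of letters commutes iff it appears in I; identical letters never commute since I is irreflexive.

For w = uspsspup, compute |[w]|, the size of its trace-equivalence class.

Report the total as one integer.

28

drop 0:u onto floor
drop 1:s onto floor
drop 2:p onto {1:s}
drop 3:s onto {2:p}
drop 4:s onto {3:s}
drop 5:p onto {4:s}
drop 6:u onto {0:u}
drop 7:p onto {5:p}
ground layer = {0:u, 1:s}
drop-orders for the pieces not yet dropped (sum over which currently-grounded one goes next):
  1 to go: {6} 1  {7} 1
  2 to go: {0,6} 1  {5,7} 1  {6,7} 2
  3 to go: {0,6,7} 3  {4,5,7} 1  {5,6,7} 3
  4 to go: {0,5,6,7} 6  {3,4,5,7} 1  {4,5,6,7} 4
  5 to go: {0,4,5,6,7} 10  {2,3,4,5,7} 1  {3,4,5,6,7} 5
  6 to go: {0,3,4,5,6,7} 15  {1,2,3,4,5,7} 1  {2,3,4,5,6,7} 6
  if 0:u drops first: 7 orders
  if 1:s drops first: 21 orders
heap linearizations: 28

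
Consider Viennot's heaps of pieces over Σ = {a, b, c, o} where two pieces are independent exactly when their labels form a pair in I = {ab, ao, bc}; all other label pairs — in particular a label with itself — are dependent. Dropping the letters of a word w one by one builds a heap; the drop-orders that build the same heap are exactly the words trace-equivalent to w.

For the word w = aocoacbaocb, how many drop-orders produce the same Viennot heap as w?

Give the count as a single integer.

58

drop 0:a onto floor
drop 1:o onto floor
drop 2:c onto {0:a, 1:o}
drop 3:o onto {2:c}
drop 4:a onto {2:c}
drop 5:c onto {3:o, 4:a}
drop 6:b onto {3:o}
drop 7:a onto {5:c}
drop 8:o onto {5:c, 6:b}
drop 9:c onto {7:a, 8:o}
drop 10:b onto {8:o}
ground layer = {0:a, 1:o}
drop-orders for the pieces not yet dropped (sum over which currently-grounded one goes next):
  1 to go: {9} 1  {10} 1
  2 to go: {7,9} 1  {9,10} 2
  3 to go: {7,9,10} 3  {8,9,10} 2
  4 to go: {6,8,9,10} 2  {7,8,9,10} 5
  5 to go: {5,7,8,9,10} 5  {6,7,8,9,10} 7
  6 to go: {4,5,7,8,9,10} 5  {5,6,7,8,9,10} 12
  7 to go: {3,5,6,7,8,9,10} 12  {4,5,6,7,8,9,10} 17
  8 to go: {3,4,5,6,7,8,9,10} 29
  9 to go: {2,3,4,5,6,7,8,9,10} 29
  if 0:a drops first: 29 orders
  if 1:o drops first: 29 orders
heap linearizations: 58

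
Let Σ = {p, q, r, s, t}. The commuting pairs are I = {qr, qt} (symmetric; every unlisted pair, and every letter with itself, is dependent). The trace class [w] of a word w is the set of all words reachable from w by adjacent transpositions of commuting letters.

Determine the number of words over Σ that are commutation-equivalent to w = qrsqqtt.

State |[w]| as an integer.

12

drop 0:q onto floor
drop 1:r onto floor
drop 2:s onto {0:q, 1:r}
drop 3:q onto {2:s}
drop 4:q onto {3:q}
drop 5:t onto {2:s}
drop 6:t onto {5:t}
ground layer = {0:q, 1:r}
drop-orders for the pieces not yet dropped (sum over which currently-grounded one goes next):
  1 to go: {4} 1  {6} 1
  2 to go: {3,4} 1  {4,6} 2  {5,6} 1
  3 to go: {3,4,6} 3  {4,5,6} 3
  4 to go: {3,4,5,6} 6
  5 to go: {2,3,4,5,6} 6
  if 0:q drops first: 6 orders
  if 1:r drops first: 6 orders
heap linearizations: 12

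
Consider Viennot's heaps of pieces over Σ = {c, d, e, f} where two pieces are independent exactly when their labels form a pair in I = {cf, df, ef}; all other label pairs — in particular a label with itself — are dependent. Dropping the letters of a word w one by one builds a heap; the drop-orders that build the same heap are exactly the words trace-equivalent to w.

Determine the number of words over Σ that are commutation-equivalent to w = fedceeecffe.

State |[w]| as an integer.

165

piece 0:f — minimal
piece 1:e — minimal
piece 2:d rests on {1:e}
piece 3:c rests on {2:d}
piece 4:e rests on {3:c}
piece 5:e rests on {4:e}
piece 6:e rests on {5:e}
piece 7:c rests on {6:e}
piece 8:f rests on {0:f}
piece 9:f rests on {8:f}
piece 10:e rests on {7:c}
minimal pieces: {0:f, 1:e}
ways to finish when only these pieces remain (= sum over removing one remaining piece with nothing left below it):
  1 left: {9}→1  {10}→1
  2 left: {7,10}→1  {8,9}→1  {9,10}→2
  3 left: {0,8,9}→1  {6,7,10}→1  {7,9,10}→3  {8,9,10}→3
  4 left: {0,8,9,10}→4  {5,6,7,10}→1  {6,7,9,10}→4  {7,8,9,10}→6
  5 left: {0,7,8,9,10}→10  {4,5,6,7,10}→1  {5,6,7,9,10}→5  {6,7,8,9,10}→10
  6 left: {0,6,7,8,9,10}→20  {3,4,5,6,7,10}→1  {4,5,6,7,9,10}→6  {5,6,7,8,9,10}→15
  7 left: {0,5,6,7,8,9,10}→35  {2,3,4,5,6,7,10}→1  {3,4,5,6,7,9,10}→7  {4,5,6,7,8,9,10}→21
  8 left: {0,4,5,6,7,8,9,10}→56  {1,2,3,4,5,6,7,10}→1  {2,3,4,5,6,7,9,10}→8  {3,4,5,6,7,8,9,10}→28
  9 left: {0,3,4,5,6,7,8,9,10}→84  {1,2,3,4,5,6,7,9,10}→9  {2,3,4,5,6,7,8,9,10}→36
  placing 0:f first → 45 extensions
  placing 1:e first → 120 extensions
total linear extensions = 165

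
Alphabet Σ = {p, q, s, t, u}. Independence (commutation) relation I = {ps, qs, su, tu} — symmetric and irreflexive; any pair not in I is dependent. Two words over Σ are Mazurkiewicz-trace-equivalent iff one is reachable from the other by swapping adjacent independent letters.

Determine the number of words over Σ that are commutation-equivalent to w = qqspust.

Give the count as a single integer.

25

#0=q has no predecessor
#1=q depends on [0:q]
#2=s has no predecessor
#3=p depends on [1:q]
#4=u depends on [3:p]
#5=s depends on [2:s]
#6=t depends on [3:p, 5:s]
sources: [0:q, 2:s]
N(rest) = Σ N(rest − s) over sources s of rest; N(one piece) = 1:
  size 1 → [4]=1  [6]=1
  size 2 → [4,6]=2  [5,6]=1
  size 3 → [2,5,6]=1  [3,4,6]=2  [4,5,6]=3
  size 4 → [1,3,4,6]=2  [2,4,5,6]=4  [3,4,5,6]=5
  size 5 → [0,1,3,4,6]=2  [1,3,4,5,6]=7  [2,3,4,5,6]=9
  first=0(q) contributes 16
  first=2(s) contributes 9
|[w]| = 25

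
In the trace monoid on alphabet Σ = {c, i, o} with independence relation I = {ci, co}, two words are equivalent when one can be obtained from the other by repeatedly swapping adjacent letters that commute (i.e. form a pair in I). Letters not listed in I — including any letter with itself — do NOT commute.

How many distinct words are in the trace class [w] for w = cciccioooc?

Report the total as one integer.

252

piece 0:c — minimal
piece 1:c rests on {0:c}
piece 2:i — minimal
piece 3:c rests on {1:c}
piece 4:c rests on {3:c}
piece 5:i rests on {2:i}
piece 6:o rests on {5:i}
piece 7:o rests on {6:o}
piece 8:o rests on {7:o}
piece 9:c rests on {4:c}
minimal pieces: {0:c, 2:i}
ways to finish when only these pieces remain (= sum over removing one remaining piece with nothing left below it):
  1 left: {8}→1  {9}→1
  2 left: {4,9}→1  {7,8}→1  {8,9}→2
  3 left: {3,4,9}→1  {4,8,9}→3  {6,7,8}→1  {7,8,9}→3
  4 left: {1,3,4,9}→1  {3,4,8,9}→4  {4,7,8,9}→6  {5,6,7,8}→1  {6,7,8,9}→4
  5 left: {0,1,3,4,9}→1  {1,3,4,8,9}→5  {2,5,6,7,8}→1  {3,4,7,8,9}→10  {4,6,7,8,9}→10  {5,6,7,8,9}→5
  6 left: {0,1,3,4,8,9}→6  {1,3,4,7,8,9}→15  {2,5,6,7,8,9}→6  {3,4,6,7,8,9}→20  {4,5,6,7,8,9}→15
  7 left: {0,1,3,4,7,8,9}→21  {1,3,4,6,7,8,9}→35  {2,4,5,6,7,8,9}→21  {3,4,5,6,7,8,9}→35
  8 left: {0,1,3,4,6,7,8,9}→56  {1,3,4,5,6,7,8,9}→70  {2,3,4,5,6,7,8,9}→56
  placing 0:c first → 126 extensions
  placing 2:i first → 126 extensions
total linear extensions = 252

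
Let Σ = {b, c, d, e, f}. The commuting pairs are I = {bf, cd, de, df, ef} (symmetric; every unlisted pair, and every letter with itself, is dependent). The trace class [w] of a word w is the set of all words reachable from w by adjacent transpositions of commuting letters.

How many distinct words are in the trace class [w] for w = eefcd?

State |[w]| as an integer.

0(e) covers ∅
1(e) covers 0:e
2(f) covers ∅
3(c) covers 1:e, 2:f
4(d) covers ∅
floor of heap: 0:e, 2:f, 4:d
completions by unplaced set U, small U first (add the entries for U minus each lowest piece of U):
  |U|=1: {3}:1  {4}:1
  |U|=2: {1,3}:1  {2,3}:1  {3,4}:2
  |U|=3: {0,1,3}:1  {1,2,3}:2  {1,3,4}:3  {2,3,4}:3
  start at 0(e): 8
  start at 2(f): 4
  start at 4(d): 3
sum over floor = 15

15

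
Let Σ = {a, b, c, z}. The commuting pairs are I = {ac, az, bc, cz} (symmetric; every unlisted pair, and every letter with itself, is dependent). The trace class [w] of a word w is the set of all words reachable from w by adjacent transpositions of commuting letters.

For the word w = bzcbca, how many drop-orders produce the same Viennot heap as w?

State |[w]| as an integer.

15

piece 0:b — minimal
piece 1:z rests on {0:b}
piece 2:c — minimal
piece 3:b rests on {1:z}
piece 4:c rests on {2:c}
piece 5:a rests on {3:b}
minimal pieces: {0:b, 2:c}
ways to finish when only these pieces remain (= sum over removing one remaining piece with nothing left below it):
  1 left: {4}→1  {5}→1
  2 left: {2,4}→1  {3,5}→1  {4,5}→2
  3 left: {1,3,5}→1  {2,4,5}→3  {3,4,5}→3
  4 left: {0,1,3,5}→1  {1,3,4,5}→4  {2,3,4,5}→6
  placing 0:b first → 10 extensions
  placing 2:c first → 5 extensions
total linear extensions = 15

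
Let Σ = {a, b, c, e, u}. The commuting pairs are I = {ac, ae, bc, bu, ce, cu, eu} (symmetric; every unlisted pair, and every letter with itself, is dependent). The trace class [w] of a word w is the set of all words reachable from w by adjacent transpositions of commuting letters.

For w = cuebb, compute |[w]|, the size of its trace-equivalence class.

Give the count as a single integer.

20

0(c) covers ∅
1(u) covers ∅
2(e) covers ∅
3(b) covers 2:e
4(b) covers 3:b
floor of heap: 0:c, 1:u, 2:e
completions by unplaced set U, small U first (add the entries for U minus each lowest piece of U):
  |U|=1: {0}:1  {1}:1  {4}:1
  |U|=2: {0,1}:2  {0,4}:2  {1,4}:2  {3,4}:1
  |U|=3: {0,1,4}:6  {0,3,4}:3  {1,3,4}:3  {2,3,4}:1
  start at 0(c): 4
  start at 1(u): 4
  start at 2(e): 12
sum over floor = 20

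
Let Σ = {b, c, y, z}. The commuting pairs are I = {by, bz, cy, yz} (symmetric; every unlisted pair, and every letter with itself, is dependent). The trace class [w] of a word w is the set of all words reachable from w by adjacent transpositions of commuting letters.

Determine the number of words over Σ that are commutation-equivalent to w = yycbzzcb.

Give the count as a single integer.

84

0(y) covers ∅
1(y) covers 0:y
2(c) covers ∅
3(b) covers 2:c
4(z) covers 2:c
5(z) covers 4:z
6(c) covers 3:b, 5:z
7(b) covers 6:c
floor of heap: 0:y, 2:c
completions by unplaced set U, small U first (add the entries for U minus each lowest piece of U):
  |U|=1: {1}:1  {7}:1
  |U|=2: {0,1}:1  {1,7}:2  {6,7}:1
  |U|=3: {0,1,7}:3  {1,6,7}:3  {3,6,7}:1  {5,6,7}:1
  |U|=4: {0,1,6,7}:6  {1,3,6,7}:4  {1,5,6,7}:4  {3,5,6,7}:2  {4,5,6,7}:1
  |U|=5: {0,1,3,6,7}:10  {0,1,5,6,7}:10  {1,3,5,6,7}:10  {1,4,5,6,7}:5  {3,4,5,6,7}:3
  |U|=6: {0,1,3,5,6,7}:30  {0,1,4,5,6,7}:15  {1,3,4,5,6,7}:18  {2,3,4,5,6,7}:3
  start at 0(y): 21
  start at 2(c): 63
sum over floor = 84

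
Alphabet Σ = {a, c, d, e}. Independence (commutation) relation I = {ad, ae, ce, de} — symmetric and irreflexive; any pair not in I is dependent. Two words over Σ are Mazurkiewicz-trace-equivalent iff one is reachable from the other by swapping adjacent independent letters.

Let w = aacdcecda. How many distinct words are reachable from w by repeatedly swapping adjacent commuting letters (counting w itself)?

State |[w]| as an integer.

18

piece 0:a — minimal
piece 1:a rests on {0:a}
piece 2:c rests on {1:a}
piece 3:d rests on {2:c}
piece 4:c rests on {3:d}
piece 5:e — minimal
piece 6:c rests on {4:c}
piece 7:d rests on {6:c}
piece 8:a rests on {6:c}
minimal pieces: {0:a, 5:e}
ways to finish when only these pieces remain (= sum over removing one remaining piece with nothing left below it):
  1 left: {5}→1  {7}→1  {8}→1
  2 left: {5,7}→2  {5,8}→2  {7,8}→2
  3 left: {5,7,8}→6  {6,7,8}→2
  4 left: {4,6,7,8}→2  {5,6,7,8}→8
  5 left: {3,4,6,7,8}→2  {4,5,6,7,8}→10
  6 left: {2,3,4,6,7,8}→2  {3,4,5,6,7,8}→12
  7 left: {1,2,3,4,6,7,8}→2  {2,3,4,5,6,7,8}→14
  placing 0:a first → 16 extensions
  placing 5:e first → 2 extensions
total linear extensions = 18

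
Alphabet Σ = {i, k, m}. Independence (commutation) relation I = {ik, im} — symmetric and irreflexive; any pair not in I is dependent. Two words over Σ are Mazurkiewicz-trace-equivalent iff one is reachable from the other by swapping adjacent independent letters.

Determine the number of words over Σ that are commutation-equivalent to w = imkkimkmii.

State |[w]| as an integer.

210

0(i) covers ∅
1(m) covers ∅
2(k) covers 1:m
3(k) covers 2:k
4(i) covers 0:i
5(m) covers 3:k
6(k) covers 5:m
7(m) covers 6:k
8(i) covers 4:i
9(i) covers 8:i
floor of heap: 0:i, 1:m
completions by unplaced set U, small U first (add the entries for U minus each lowest piece of U):
  |U|=1: {7}:1  {9}:1
  |U|=2: {6,7}:1  {7,9}:2  {8,9}:1
  |U|=3: {4,8,9}:1  {5,6,7}:1  {6,7,9}:3  {7,8,9}:3
  |U|=4: {0,4,8,9}:1  {3,5,6,7}:1  {4,7,8,9}:4  {5,6,7,9}:4  {6,7,8,9}:6
  |U|=5: {0,4,7,8,9}:5  {2,3,5,6,7}:1  {3,5,6,7,9}:5  {4,6,7,8,9}:10  {5,6,7,8,9}:10
  |U|=6: {0,4,6,7,8,9}:15  {1,2,3,5,6,7}:1  {2,3,5,6,7,9}:6  {3,5,6,7,8,9}:15  {4,5,6,7,8,9}:20
  |U|=7: {0,4,5,6,7,8,9}:35  {1,2,3,5,6,7,9}:7  {2,3,5,6,7,8,9}:21  {3,4,5,6,7,8,9}:35
  |U|=8: {0,3,4,5,6,7,8,9}:70  {1,2,3,5,6,7,8,9}:28  {2,3,4,5,6,7,8,9}:56
  start at 0(i): 84
  start at 1(m): 126
sum over floor = 210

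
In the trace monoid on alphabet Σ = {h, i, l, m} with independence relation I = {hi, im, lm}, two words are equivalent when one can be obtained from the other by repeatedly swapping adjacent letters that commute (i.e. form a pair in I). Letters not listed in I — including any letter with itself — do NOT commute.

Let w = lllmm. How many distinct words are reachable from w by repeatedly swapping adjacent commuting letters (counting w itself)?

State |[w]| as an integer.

piece 0:l — minimal
piece 1:l rests on {0:l}
piece 2:l rests on {1:l}
piece 3:m — minimal
piece 4:m rests on {3:m}
minimal pieces: {0:l, 3:m}
ways to finish when only these pieces remain (= sum over removing one remaining piece with nothing left below it):
  1 left: {2}→1  {4}→1
  2 left: {1,2}→1  {2,4}→2  {3,4}→1
  3 left: {0,1,2}→1  {1,2,4}→3  {2,3,4}→3
  placing 0:l first → 6 extensions
  placing 3:m first → 4 extensions
total linear extensions = 10

10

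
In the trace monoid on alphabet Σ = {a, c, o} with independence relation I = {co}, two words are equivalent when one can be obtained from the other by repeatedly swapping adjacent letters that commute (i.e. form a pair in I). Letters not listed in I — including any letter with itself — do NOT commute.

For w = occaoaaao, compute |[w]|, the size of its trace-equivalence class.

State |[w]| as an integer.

3

0(o) covers ∅
1(c) covers ∅
2(c) covers 1:c
3(a) covers 0:o, 2:c
4(o) covers 3:a
5(a) covers 4:o
6(a) covers 5:a
7(a) covers 6:a
8(o) covers 7:a
floor of heap: 0:o, 1:c
completions by unplaced set U, small U first (add the entries for U minus each lowest piece of U):
  |U|=1: {8}:1
  |U|=2: {7,8}:1
  |U|=3: {6,7,8}:1
  |U|=4: {5,6,7,8}:1
  |U|=5: {4,5,6,7,8}:1
  |U|=6: {3,4,5,6,7,8}:1
  |U|=7: {0,3,4,5,6,7,8}:1  {2,3,4,5,6,7,8}:1
  start at 0(o): 1
  start at 1(c): 2
sum over floor = 3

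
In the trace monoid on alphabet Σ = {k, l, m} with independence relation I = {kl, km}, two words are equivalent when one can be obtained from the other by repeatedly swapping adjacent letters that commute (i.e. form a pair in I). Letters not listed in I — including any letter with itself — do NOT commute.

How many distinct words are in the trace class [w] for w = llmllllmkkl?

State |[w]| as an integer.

0(l) covers ∅
1(l) covers 0:l
2(m) covers 1:l
3(l) covers 2:m
4(l) covers 3:l
5(l) covers 4:l
6(l) covers 5:l
7(m) covers 6:l
8(k) covers ∅
9(k) covers 8:k
10(l) covers 7:m
floor of heap: 0:l, 8:k
completions by unplaced set U, small U first (add the entries for U minus each lowest piece of U):
  |U|=1: {9}:1  {10}:1
  |U|=2: {7,10}:1  {8,9}:1  {9,10}:2
  |U|=3: {6,7,10}:1  {7,9,10}:3  {8,9,10}:3
  |U|=4: {5,6,7,10}:1  {6,7,9,10}:4  {7,8,9,10}:6
  |U|=5: {4,5,6,7,10}:1  {5,6,7,9,10}:5  {6,7,8,9,10}:10
  |U|=6: {3,4,5,6,7,10}:1  {4,5,6,7,9,10}:6  {5,6,7,8,9,10}:15
  |U|=7: {2,3,4,5,6,7,10}:1  {3,4,5,6,7,9,10}:7  {4,5,6,7,8,9,10}:21
  |U|=8: {1,2,3,4,5,6,7,10}:1  {2,3,4,5,6,7,9,10}:8  {3,4,5,6,7,8,9,10}:28
  |U|=9: {0,1,2,3,4,5,6,7,10}:1  {1,2,3,4,5,6,7,9,10}:9  {2,3,4,5,6,7,8,9,10}:36
  start at 0(l): 45
  start at 8(k): 10
sum over floor = 55

55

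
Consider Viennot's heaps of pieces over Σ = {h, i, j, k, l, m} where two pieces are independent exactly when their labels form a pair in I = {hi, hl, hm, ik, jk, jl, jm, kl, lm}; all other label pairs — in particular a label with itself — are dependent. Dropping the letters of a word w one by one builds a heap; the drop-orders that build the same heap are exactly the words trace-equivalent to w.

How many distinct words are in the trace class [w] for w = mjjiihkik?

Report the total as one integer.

70

piece 0:m — minimal
piece 1:j — minimal
piece 2:j rests on {1:j}
piece 3:i rests on {0:m, 2:j}
piece 4:i rests on {3:i}
piece 5:h rests on {2:j}
piece 6:k rests on {0:m, 5:h}
piece 7:i rests on {4:i}
piece 8:k rests on {6:k}
minimal pieces: {0:m, 1:j}
ways to finish when only these pieces remain (= sum over removing one remaining piece with nothing left below it):
  1 left: {7}→1  {8}→1
  2 left: {4,7}→1  {6,8}→1  {7,8}→2
  3 left: {3,4,7}→1  {4,7,8}→3  {5,6,8}→1  {6,7,8}→3
  4 left: {3,4,7,8}→4  {4,6,7,8}→6  {5,6,7,8}→4
  5 left: {3,4,6,7,8}→10  {4,5,6,7,8}→10
  6 left: {0,3,4,6,7,8}→10  {3,4,5,6,7,8}→20
  7 left: {0,3,4,5,6,7,8}→30  {2,3,4,5,6,7,8}→20
  placing 0:m first → 20 extensions
  placing 1:j first → 50 extensions
total linear extensions = 70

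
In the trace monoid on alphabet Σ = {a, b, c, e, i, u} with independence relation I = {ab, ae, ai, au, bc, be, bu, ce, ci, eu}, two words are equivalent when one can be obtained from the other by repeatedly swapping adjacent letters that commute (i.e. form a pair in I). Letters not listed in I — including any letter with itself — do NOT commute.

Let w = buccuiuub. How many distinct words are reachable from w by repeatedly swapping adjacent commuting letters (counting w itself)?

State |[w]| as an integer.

15

0(b) covers ∅
1(u) covers ∅
2(c) covers 1:u
3(c) covers 2:c
4(u) covers 3:c
5(i) covers 0:b, 4:u
6(u) covers 5:i
7(u) covers 6:u
8(b) covers 5:i
floor of heap: 0:b, 1:u
completions by unplaced set U, small U first (add the entries for U minus each lowest piece of U):
  |U|=1: {7}:1  {8}:1
  |U|=2: {6,7}:1  {7,8}:2
  |U|=3: {6,7,8}:3
  |U|=4: {5,6,7,8}:3
  |U|=5: {0,5,6,7,8}:3  {4,5,6,7,8}:3
  |U|=6: {0,4,5,6,7,8}:6  {3,4,5,6,7,8}:3
  |U|=7: {0,3,4,5,6,7,8}:9  {2,3,4,5,6,7,8}:3
  start at 0(b): 3
  start at 1(u): 12
sum over floor = 15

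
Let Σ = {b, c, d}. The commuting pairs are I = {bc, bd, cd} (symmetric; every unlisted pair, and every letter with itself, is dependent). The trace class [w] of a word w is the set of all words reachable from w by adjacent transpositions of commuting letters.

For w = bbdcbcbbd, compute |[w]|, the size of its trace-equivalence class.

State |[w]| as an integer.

#0=b has no predecessor
#1=b depends on [0:b]
#2=d has no predecessor
#3=c has no predecessor
#4=b depends on [1:b]
#5=c depends on [3:c]
#6=b depends on [4:b]
#7=b depends on [6:b]
#8=d depends on [2:d]
sources: [0:b, 2:d, 3:c]
N(rest) = Σ N(rest − s) over sources s of rest; N(one piece) = 1:
  size 1 → [5]=1  [7]=1  [8]=1
  size 2 → [2,8]=1  [3,5]=1  [5,7]=2  [5,8]=2  [6,7]=1  [7,8]=2
  size 3 → [2,5,8]=3  [2,7,8]=3  [3,5,7]=3  [3,5,8]=3  [4,6,7]=1  [5,6,7]=3  [5,7,8]=6  [6,7,8]=3
  size 4 → [1,4,6,7]=1  [2,3,5,8]=6  [2,5,7,8]=12  [2,6,7,8]=6  [3,5,6,7]=6  [3,5,7,8]=12  [4,5,6,7]=4  [4,6,7,8]=4  [5,6,7,8]=12
  size 5 → [0,1,4,6,7]=1  [1,4,5,6,7]=5  [1,4,6,7,8]=5  [2,3,5,7,8]=30  [2,4,6,7,8]=10  [2,5,6,7,8]=30  [3,4,5,6,7]=10  [3,5,6,7,8]=30  [4,5,6,7,8]=20
  size 6 → [0,1,4,5,6,7]=6  [0,1,4,6,7,8]=6  [1,2,4,6,7,8]=15  [1,3,4,5,6,7]=15  [1,4,5,6,7,8]=30  [2,3,5,6,7,8]=90  [2,4,5,6,7,8]=60  [3,4,5,6,7,8]=60
  size 7 → [0,1,2,4,6,7,8]=21  [0,1,3,4,5,6,7]=21  [0,1,4,5,6,7,8]=42  [1,2,4,5,6,7,8]=105  [1,3,4,5,6,7,8]=105  [2,3,4,5,6,7,8]=210
  first=0(b) contributes 420
  first=2(d) contributes 168
  first=3(c) contributes 168
|[w]| = 756

756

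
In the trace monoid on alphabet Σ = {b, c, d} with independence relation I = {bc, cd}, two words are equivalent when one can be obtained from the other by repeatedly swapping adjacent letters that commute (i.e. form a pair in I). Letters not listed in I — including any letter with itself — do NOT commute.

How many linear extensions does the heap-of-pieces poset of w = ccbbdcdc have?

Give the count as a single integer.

0(c) covers ∅
1(c) covers 0:c
2(b) covers ∅
3(b) covers 2:b
4(d) covers 3:b
5(c) covers 1:c
6(d) covers 4:d
7(c) covers 5:c
floor of heap: 0:c, 2:b
completions by unplaced set U, small U first (add the entries for U minus each lowest piece of U):
  |U|=1: {6}:1  {7}:1
  |U|=2: {4,6}:1  {5,7}:1  {6,7}:2
  |U|=3: {1,5,7}:1  {3,4,6}:1  {4,6,7}:3  {5,6,7}:3
  |U|=4: {0,1,5,7}:1  {1,5,6,7}:4  {2,3,4,6}:1  {3,4,6,7}:4  {4,5,6,7}:6
  |U|=5: {0,1,5,6,7}:5  {1,4,5,6,7}:10  {2,3,4,6,7}:5  {3,4,5,6,7}:10
  |U|=6: {0,1,4,5,6,7}:15  {1,3,4,5,6,7}:20  {2,3,4,5,6,7}:15
  start at 0(c): 35
  start at 2(b): 35
sum over floor = 70

70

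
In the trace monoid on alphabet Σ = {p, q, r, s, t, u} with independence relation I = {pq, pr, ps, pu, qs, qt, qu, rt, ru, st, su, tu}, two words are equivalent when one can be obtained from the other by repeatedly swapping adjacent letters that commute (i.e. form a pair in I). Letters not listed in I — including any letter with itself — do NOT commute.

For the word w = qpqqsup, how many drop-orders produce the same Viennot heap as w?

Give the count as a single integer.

piece 0:q — minimal
piece 1:p — minimal
piece 2:q rests on {0:q}
piece 3:q rests on {2:q}
piece 4:s — minimal
piece 5:u — minimal
piece 6:p rests on {1:p}
minimal pieces: {0:q, 1:p, 4:s, 5:u}
ways to finish when only these pieces remain (= sum over removing one remaining piece with nothing left below it):
  1 left: {3}→1  {4}→1  {5}→1  {6}→1
  2 left: {1,6}→1  {2,3}→1  {3,4}→2  {3,5}→2  {3,6}→2  {4,5}→2  {4,6}→2  {5,6}→2
  3 left: {0,2,3}→1  {1,3,6}→3  {1,4,6}→3  {1,5,6}→3  {2,3,4}→3  {2,3,5}→3  {2,3,6}→3  {3,4,5}→6  {3,4,6}→6  {3,5,6}→6  {4,5,6}→6
  4 left: {0,2,3,4}→4  {0,2,3,5}→4  {0,2,3,6}→4  {1,2,3,6}→6  {1,3,4,6}→12  {1,3,5,6}→12  {1,4,5,6}→12  {2,3,4,5}→12  {2,3,4,6}→12  {2,3,5,6}→12  {3,4,5,6}→24
  5 left: {0,1,2,3,6}→10  {0,2,3,4,5}→20  {0,2,3,4,6}→20  {0,2,3,5,6}→20  {1,2,3,4,6}→30  {1,2,3,5,6}→30  {1,3,4,5,6}→60  {2,3,4,5,6}→60
  placing 0:q first → 180 extensions
  placing 1:p first → 120 extensions
  placing 4:s first → 60 extensions
  placing 5:u first → 60 extensions
total linear extensions = 420

420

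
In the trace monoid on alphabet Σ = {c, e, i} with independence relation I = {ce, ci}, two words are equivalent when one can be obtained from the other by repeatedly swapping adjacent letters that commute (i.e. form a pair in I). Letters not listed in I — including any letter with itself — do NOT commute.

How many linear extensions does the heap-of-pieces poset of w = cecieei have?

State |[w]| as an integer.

#0=c has no predecessor
#1=e has no predecessor
#2=c depends on [0:c]
#3=i depends on [1:e]
#4=e depends on [3:i]
#5=e depends on [4:e]
#6=i depends on [5:e]
sources: [0:c, 1:e]
N(rest) = Σ N(rest − s) over sources s of rest; N(one piece) = 1:
  size 1 → [2]=1  [6]=1
  size 2 → [0,2]=1  [2,6]=2  [5,6]=1
  size 3 → [0,2,6]=3  [2,5,6]=3  [4,5,6]=1
  size 4 → [0,2,5,6]=6  [2,4,5,6]=4  [3,4,5,6]=1
  size 5 → [0,2,4,5,6]=10  [1,3,4,5,6]=1  [2,3,4,5,6]=5
  first=0(c) contributes 6
  first=1(e) contributes 15
|[w]| = 21

21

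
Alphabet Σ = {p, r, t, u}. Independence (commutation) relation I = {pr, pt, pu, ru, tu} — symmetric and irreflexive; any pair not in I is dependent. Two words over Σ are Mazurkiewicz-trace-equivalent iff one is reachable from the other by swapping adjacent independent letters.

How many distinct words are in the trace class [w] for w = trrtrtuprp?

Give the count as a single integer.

0(t) covers ∅
1(r) covers 0:t
2(r) covers 1:r
3(t) covers 2:r
4(r) covers 3:t
5(t) covers 4:r
6(u) covers ∅
7(p) covers ∅
8(r) covers 5:t
9(p) covers 7:p
floor of heap: 0:t, 6:u, 7:p
completions by unplaced set U, small U first (add the entries for U minus each lowest piece of U):
  |U|=1: {6}:1  {8}:1  {9}:1
  |U|=2: {5,8}:1  {6,8}:2  {6,9}:2  {7,9}:1  {8,9}:2
  |U|=3: {4,5,8}:1  {5,6,8}:3  {5,8,9}:3  {6,7,9}:3  {6,8,9}:6  {7,8,9}:3
  |U|=4: {3,4,5,8}:1  {4,5,6,8}:4  {4,5,8,9}:4  {5,6,8,9}:12  {5,7,8,9}:6  {6,7,8,9}:12
  |U|=5: {2,3,4,5,8}:1  {3,4,5,6,8}:5  {3,4,5,8,9}:5  {4,5,6,8,9}:20  {4,5,7,8,9}:10  {5,6,7,8,9}:30
  |U|=6: {1,2,3,4,5,8}:1  {2,3,4,5,6,8}:6  {2,3,4,5,8,9}:6  {3,4,5,6,8,9}:30  {3,4,5,7,8,9}:15  {4,5,6,7,8,9}:60
  |U|=7: {0,1,2,3,4,5,8}:1  {1,2,3,4,5,6,8}:7  {1,2,3,4,5,8,9}:7  {2,3,4,5,6,8,9}:42  {2,3,4,5,7,8,9}:21  {3,4,5,6,7,8,9}:105
  |U|=8: {0,1,2,3,4,5,6,8}:8  {0,1,2,3,4,5,8,9}:8  {1,2,3,4,5,6,8,9}:56  {1,2,3,4,5,7,8,9}:28  {2,3,4,5,6,7,8,9}:168
  start at 0(t): 252
  start at 6(u): 36
  start at 7(p): 72
sum over floor = 360

360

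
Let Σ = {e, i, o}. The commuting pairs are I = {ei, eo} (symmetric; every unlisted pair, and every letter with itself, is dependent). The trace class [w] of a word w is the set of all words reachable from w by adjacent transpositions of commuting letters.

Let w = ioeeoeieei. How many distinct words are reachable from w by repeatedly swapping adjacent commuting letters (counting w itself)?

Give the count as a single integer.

252

piece 0:i — minimal
piece 1:o rests on {0:i}
piece 2:e — minimal
piece 3:e rests on {2:e}
piece 4:o rests on {1:o}
piece 5:e rests on {3:e}
piece 6:i rests on {4:o}
piece 7:e rests on {5:e}
piece 8:e rests on {7:e}
piece 9:i rests on {6:i}
minimal pieces: {0:i, 2:e}
ways to finish when only these pieces remain (= sum over removing one remaining piece with nothing left below it):
  1 left: {8}→1  {9}→1
  2 left: {6,9}→1  {7,8}→1  {8,9}→2
  3 left: {4,6,9}→1  {5,7,8}→1  {6,8,9}→3  {7,8,9}→3
  4 left: {1,4,6,9}→1  {3,5,7,8}→1  {4,6,8,9}→4  {5,7,8,9}→4  {6,7,8,9}→6
  5 left: {0,1,4,6,9}→1  {1,4,6,8,9}→5  {2,3,5,7,8}→1  {3,5,7,8,9}→5  {4,6,7,8,9}→10  {5,6,7,8,9}→10
  6 left: {0,1,4,6,8,9}→6  {1,4,6,7,8,9}→15  {2,3,5,7,8,9}→6  {3,5,6,7,8,9}→15  {4,5,6,7,8,9}→20
  7 left: {0,1,4,6,7,8,9}→21  {1,4,5,6,7,8,9}→35  {2,3,5,6,7,8,9}→21  {3,4,5,6,7,8,9}→35
  8 left: {0,1,4,5,6,7,8,9}→56  {1,3,4,5,6,7,8,9}→70  {2,3,4,5,6,7,8,9}→56
  placing 0:i first → 126 extensions
  placing 2:e first → 126 extensions
total linear extensions = 252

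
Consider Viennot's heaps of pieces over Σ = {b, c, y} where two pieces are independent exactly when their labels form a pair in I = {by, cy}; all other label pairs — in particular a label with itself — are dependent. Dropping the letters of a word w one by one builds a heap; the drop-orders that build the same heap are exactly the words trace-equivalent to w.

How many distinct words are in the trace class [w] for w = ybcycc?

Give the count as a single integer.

15

#0=y has no predecessor
#1=b has no predecessor
#2=c depends on [1:b]
#3=y depends on [0:y]
#4=c depends on [2:c]
#5=c depends on [4:c]
sources: [0:y, 1:b]
N(rest) = Σ N(rest − s) over sources s of rest; N(one piece) = 1:
  size 1 → [3]=1  [5]=1
  size 2 → [0,3]=1  [3,5]=2  [4,5]=1
  size 3 → [0,3,5]=3  [2,4,5]=1  [3,4,5]=3
  size 4 → [0,3,4,5]=6  [1,2,4,5]=1  [2,3,4,5]=4
  first=0(y) contributes 5
  first=1(b) contributes 10
|[w]| = 15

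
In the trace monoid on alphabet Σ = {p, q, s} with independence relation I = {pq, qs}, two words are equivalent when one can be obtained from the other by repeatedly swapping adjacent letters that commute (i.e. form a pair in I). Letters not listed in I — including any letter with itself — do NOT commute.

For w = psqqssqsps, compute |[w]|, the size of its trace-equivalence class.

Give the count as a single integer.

#0=p has no predecessor
#1=s depends on [0:p]
#2=q has no predecessor
#3=q depends on [2:q]
#4=s depends on [1:s]
#5=s depends on [4:s]
#6=q depends on [3:q]
#7=s depends on [5:s]
#8=p depends on [7:s]
#9=s depends on [8:p]
sources: [0:p, 2:q]
N(rest) = Σ N(rest − s) over sources s of rest; N(one piece) = 1:
  size 1 → [6]=1  [9]=1
  size 2 → [3,6]=1  [6,9]=2  [8,9]=1
  size 3 → [2,3,6]=1  [3,6,9]=3  [6,8,9]=3  [7,8,9]=1
  size 4 → [2,3,6,9]=4  [3,6,8,9]=6  [5,7,8,9]=1  [6,7,8,9]=4
  size 5 → [2,3,6,8,9]=10  [3,6,7,8,9]=10  [4,5,7,8,9]=1  [5,6,7,8,9]=5
  size 6 → [1,4,5,7,8,9]=1  [2,3,6,7,8,9]=20  [3,5,6,7,8,9]=15  [4,5,6,7,8,9]=6
  size 7 → [0,1,4,5,7,8,9]=1  [1,4,5,6,7,8,9]=7  [2,3,5,6,7,8,9]=35  [3,4,5,6,7,8,9]=21
  size 8 → [0,1,4,5,6,7,8,9]=8  [1,3,4,5,6,7,8,9]=28  [2,3,4,5,6,7,8,9]=56
  first=0(p) contributes 84
  first=2(q) contributes 36
|[w]| = 120

120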